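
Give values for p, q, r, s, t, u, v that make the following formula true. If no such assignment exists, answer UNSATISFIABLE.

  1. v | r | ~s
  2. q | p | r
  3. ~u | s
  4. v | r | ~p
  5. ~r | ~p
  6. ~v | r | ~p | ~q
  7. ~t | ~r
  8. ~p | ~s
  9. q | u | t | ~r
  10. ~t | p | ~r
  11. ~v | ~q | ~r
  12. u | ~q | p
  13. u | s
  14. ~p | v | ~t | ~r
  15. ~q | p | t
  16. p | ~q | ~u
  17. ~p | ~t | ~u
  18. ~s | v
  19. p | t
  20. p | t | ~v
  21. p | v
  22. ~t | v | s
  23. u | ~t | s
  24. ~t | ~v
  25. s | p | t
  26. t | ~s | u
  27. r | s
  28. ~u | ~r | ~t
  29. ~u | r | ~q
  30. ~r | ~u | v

Case u = 0:
From the singleton clause (s), s = 1.
From the singleton clause (~p), p = 0.
From the singleton clause (~q), q = 0.
From the singleton clause (r), r = 1.
From the singleton clause (~t), t = 0.
Now (t) is unsatisfied and unit — conflict.
Backtrack on u: now try u = 1.
From the singleton clause (s), s = 1.
From the singleton clause (~p), p = 0.
From the singleton clause (~q), q = 0.
From the singleton clause (r), r = 1.
From the singleton clause (~t), t = 0.
Now (t) is unsatisfied and unit — conflict.
Neither u = 1 nor u = 0 works.

UNSATISFIABLE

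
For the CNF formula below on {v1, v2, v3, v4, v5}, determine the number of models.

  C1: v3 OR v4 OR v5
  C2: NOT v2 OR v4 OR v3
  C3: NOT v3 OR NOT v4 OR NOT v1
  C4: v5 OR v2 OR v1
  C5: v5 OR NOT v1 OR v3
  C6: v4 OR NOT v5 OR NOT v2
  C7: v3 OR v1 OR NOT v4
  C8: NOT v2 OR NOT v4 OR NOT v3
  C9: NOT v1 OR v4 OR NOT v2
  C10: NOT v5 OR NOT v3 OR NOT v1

There are 2^5 = 32 truth assignments over (v1, v2, v3, v4, v5).
Split on v5. With v5 = true, the clauses containing v5 are satisfied and NOT v5 drops from the rest; 6 of the 2^4 = 16 assignments to the other variables satisfy what remains.
With v5 = false, by the same count on the reduced clause set, 2 assignments work.
(One model: v1=F, v2=F, v3=F, v4=F, v5=T.)
Total: 6 + 2 = 8.

8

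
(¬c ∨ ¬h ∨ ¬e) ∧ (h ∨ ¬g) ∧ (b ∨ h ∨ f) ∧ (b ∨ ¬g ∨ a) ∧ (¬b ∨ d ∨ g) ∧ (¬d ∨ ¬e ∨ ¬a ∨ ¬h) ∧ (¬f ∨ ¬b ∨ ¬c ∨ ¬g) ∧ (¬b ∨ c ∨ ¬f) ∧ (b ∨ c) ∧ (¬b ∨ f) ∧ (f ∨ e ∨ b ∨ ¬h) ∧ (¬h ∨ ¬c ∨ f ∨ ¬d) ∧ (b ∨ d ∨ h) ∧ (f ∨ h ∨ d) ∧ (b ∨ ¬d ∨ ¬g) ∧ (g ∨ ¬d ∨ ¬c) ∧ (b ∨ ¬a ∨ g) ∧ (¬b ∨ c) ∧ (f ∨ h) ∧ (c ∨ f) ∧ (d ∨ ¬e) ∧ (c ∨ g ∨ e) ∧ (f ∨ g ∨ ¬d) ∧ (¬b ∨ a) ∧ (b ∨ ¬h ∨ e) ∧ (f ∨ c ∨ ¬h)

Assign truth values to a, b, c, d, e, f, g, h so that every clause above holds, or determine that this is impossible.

UNSATISFIABLE

Case h = True:
Case c = False:
Unit clause (b) forces b = True.
That conflicts with the unit clause (¬b).
Undo c and try c = True.
Unit clause (¬e) forces e = False.
Unit clause (b) forces b = True.
Unit clause (f) forces f = True.
Unit clause (¬g) forces g = False.
Unit clause (d) forces d = True.
That conflicts with the unit clause (¬d).
Neither c = True nor c = False works.
Undo h and try h = False.
Unit clause (¬g) forces g = False.
Unit clause (f) forces f = True.
Case b = False:
Unit clause (c) forces c = True.
Unit clause (d) forces d = True.
That conflicts with the unit clause (¬d).
Undo b and try b = True.
Unit clause (d) forces d = True.
Unit clause (c) forces c = True.
That conflicts with the unit clause (¬c).
Neither b = True nor b = False works.
Neither h = True nor h = False works.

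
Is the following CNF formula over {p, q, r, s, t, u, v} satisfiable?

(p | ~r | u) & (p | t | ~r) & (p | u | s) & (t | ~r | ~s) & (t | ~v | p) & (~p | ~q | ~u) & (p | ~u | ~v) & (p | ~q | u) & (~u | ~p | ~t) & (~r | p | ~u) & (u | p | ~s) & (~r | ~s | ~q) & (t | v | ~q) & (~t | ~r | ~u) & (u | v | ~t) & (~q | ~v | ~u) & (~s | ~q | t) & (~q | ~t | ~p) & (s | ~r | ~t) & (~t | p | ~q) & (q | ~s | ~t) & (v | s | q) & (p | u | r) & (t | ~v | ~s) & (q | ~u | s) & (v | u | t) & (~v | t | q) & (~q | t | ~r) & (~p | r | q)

Try p = 0.
Try r = 0.
Unit clause (u) forces u = 1.
Unit clause (~v) forces v = 0.
Try t = 0.
Unit clause (~q) forces q = 0.
Unit clause (s) forces s = 1.
This assignment satisfies each clause.
A satisfying assignment: p=0; q=0; r=0; s=1; t=0; u=1; v=0.

Yes, satisfiable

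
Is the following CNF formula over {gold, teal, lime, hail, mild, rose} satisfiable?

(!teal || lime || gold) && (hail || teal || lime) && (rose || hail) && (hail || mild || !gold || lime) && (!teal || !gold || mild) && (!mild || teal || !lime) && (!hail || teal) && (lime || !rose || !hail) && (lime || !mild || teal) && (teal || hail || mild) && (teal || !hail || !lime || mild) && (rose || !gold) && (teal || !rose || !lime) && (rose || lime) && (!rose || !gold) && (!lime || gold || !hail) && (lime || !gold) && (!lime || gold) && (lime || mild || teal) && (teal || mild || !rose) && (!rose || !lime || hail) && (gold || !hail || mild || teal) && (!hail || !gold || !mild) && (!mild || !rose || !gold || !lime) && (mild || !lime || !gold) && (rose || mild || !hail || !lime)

Unsatisfiable

Suppose rose = true.
The clause (!gold) is unit, so gold = false.
The clause (!lime) is unit, so lime = false.
The clause (!teal) is unit, so teal = false.
The clause (hail) is unit, so hail = true.
Now (!hail) is unsatisfied and unit — conflict.
Backtrack on rose: now try rose = false.
The clause (hail) is unit, so hail = true.
The clause (teal) is unit, so teal = true.
The clause (!gold) is unit, so gold = false.
The clause (lime) is unit, so lime = true.
Now (!lime) is unsatisfied and unit — conflict.
Either choice for rose ends in contradiction.
No assignment satisfies every clause.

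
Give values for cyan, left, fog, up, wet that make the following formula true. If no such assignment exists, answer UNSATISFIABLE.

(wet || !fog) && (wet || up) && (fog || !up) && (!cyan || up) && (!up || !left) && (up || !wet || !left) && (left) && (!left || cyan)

UNSATISFIABLE

Unit clause (left) forces left = true.
Unit clause (!up) forces up = false.
Unit clause (wet) forces wet = true.
Now (!wet) is unsatisfied and unit — conflict.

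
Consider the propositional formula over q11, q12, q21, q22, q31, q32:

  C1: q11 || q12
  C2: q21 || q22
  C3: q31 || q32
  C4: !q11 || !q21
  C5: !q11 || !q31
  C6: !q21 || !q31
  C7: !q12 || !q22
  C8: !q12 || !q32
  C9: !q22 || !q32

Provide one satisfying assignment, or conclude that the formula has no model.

UNSATISFIABLE

Suppose q11 = true.
The clause (!q21) is unit, so q21 = false.
The clause (q22) is unit, so q22 = true.
The clause (!q31) is unit, so q31 = false.
The clause (q32) is unit, so q32 = true.
But (!q32) is also a unit clause — contradiction.
Undo q11 and try q11 = false.
The clause (q12) is unit, so q12 = true.
The clause (!q22) is unit, so q22 = false.
The clause (q21) is unit, so q21 = true.
The clause (!q31) is unit, so q31 = false.
The clause (q32) is unit, so q32 = true.
But (!q32) is also a unit clause — contradiction.
Both values of q11 lead to a conflict.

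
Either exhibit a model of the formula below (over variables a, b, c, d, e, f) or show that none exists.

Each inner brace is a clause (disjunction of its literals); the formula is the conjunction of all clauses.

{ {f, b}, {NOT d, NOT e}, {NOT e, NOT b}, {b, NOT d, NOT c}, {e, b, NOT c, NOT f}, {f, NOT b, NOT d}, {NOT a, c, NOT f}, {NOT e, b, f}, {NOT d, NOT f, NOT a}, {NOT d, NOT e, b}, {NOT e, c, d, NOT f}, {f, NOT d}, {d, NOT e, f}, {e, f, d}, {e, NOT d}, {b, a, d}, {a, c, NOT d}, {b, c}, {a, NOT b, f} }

Branch on f: set f = true.
Branch on d: set d = false.
Branch on e: set e = false.
Branch on b: set b = true.
Branch on a: set a = false.
No clause remains; c is free.

a: false; b: true; c: true; d: false; e: false; f: true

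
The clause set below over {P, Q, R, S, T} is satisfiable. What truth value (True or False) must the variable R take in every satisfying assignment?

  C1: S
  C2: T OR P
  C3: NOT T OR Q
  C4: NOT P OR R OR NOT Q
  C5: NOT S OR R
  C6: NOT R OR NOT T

Suppose R = false.
Unit clause (S) forces S = true.
But (NOT S) is also a unit clause — contradiction.
So every satisfying assignment has R = True.

True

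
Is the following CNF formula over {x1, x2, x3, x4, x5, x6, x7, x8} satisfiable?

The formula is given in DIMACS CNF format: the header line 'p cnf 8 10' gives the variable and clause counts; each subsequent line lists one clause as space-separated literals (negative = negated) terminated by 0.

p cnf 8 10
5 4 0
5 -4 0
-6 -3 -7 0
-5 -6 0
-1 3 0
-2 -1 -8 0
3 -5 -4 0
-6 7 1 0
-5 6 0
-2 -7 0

No, unsatisfiable

Branch on x5: set x5 = True.
The clause (¬x6) is unit, so x6 = False.
But (x6) is also a unit clause — contradiction.
Backtrack on x5: now try x5 = False.
The clause (x4) is unit, so x4 = True.
But (¬x4) is also a unit clause — contradiction.
Both values of x5 lead to a conflict.
No assignment satisfies every clause.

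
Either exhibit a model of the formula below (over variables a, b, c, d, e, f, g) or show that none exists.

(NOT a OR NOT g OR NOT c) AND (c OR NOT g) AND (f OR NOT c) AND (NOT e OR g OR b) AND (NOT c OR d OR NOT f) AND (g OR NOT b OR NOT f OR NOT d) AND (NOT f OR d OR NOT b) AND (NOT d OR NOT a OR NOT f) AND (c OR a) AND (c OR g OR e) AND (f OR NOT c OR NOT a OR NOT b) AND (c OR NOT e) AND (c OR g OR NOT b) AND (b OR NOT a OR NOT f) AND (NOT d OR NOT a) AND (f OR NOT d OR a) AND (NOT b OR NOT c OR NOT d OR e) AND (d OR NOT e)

a=false; b=false; c=true; d=true; e=false; f=true; g=true

Branch on c: set c = true.
The clause (f) is unit, so f = true.
The clause (d) is unit, so d = true.
The clause (NOT a) is unit, so a = false.
Branch on g: set g = true.
Branch on b: set b = false.
All clauses hold; e can take either value.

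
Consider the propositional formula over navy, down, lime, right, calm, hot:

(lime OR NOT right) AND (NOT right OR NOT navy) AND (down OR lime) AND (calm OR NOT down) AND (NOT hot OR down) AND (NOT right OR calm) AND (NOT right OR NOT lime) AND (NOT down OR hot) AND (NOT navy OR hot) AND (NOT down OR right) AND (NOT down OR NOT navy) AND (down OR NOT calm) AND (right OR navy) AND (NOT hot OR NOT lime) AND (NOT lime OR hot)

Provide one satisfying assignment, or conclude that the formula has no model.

UNSATISFIABLE

Suppose lime = true.
The clause (NOT right) is unit, so right = false.
The clause (NOT down) is unit, so down = false.
The clause (NOT hot) is unit, so hot = false.
Now (hot) is unsatisfied and unit — conflict.
Undo lime and try lime = false.
The clause (NOT right) is unit, so right = false.
The clause (down) is unit, so down = true.
Now (NOT down) is unsatisfied and unit — conflict.
Neither lime = true nor lime = false works.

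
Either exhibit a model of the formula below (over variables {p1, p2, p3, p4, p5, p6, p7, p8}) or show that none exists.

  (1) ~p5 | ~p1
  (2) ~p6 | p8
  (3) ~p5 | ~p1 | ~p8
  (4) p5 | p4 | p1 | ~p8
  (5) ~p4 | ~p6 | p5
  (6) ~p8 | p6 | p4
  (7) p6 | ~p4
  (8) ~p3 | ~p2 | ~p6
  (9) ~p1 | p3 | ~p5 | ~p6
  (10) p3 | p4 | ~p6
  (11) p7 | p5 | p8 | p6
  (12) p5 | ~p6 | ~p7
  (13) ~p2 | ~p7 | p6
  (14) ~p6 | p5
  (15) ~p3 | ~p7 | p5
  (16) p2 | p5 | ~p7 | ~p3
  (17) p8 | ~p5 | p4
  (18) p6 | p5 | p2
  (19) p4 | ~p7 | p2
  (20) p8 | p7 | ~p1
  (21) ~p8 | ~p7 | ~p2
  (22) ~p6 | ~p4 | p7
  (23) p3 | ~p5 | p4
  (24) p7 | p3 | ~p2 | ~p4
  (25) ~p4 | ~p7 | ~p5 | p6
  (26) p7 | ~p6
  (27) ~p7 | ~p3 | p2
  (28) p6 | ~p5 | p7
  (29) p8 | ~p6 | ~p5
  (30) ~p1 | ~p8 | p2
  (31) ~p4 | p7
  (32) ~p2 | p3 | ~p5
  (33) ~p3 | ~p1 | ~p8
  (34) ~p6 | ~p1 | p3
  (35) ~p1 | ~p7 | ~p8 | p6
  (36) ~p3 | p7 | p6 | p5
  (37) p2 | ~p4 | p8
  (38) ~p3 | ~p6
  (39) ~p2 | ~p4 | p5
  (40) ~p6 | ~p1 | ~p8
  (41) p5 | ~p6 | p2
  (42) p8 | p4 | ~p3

p1: 0,  p2: 0,  p3: 0,  p4: 1,  p5: 1,  p6: 1,  p7: 1,  p8: 1

Branch on p5: set p5 = 1.
Unit clause (~p1) forces p1 = 0.
Branch on p6: set p6 = 1.
Unit clause (p8) forces p8 = 1.
Unit clause (p7) forces p7 = 1.
Unit clause (~p2) forces p2 = 0.
Unit clause (p4) forces p4 = 1.
Unit clause (~p3) forces p3 = 0.
This assignment satisfies each clause.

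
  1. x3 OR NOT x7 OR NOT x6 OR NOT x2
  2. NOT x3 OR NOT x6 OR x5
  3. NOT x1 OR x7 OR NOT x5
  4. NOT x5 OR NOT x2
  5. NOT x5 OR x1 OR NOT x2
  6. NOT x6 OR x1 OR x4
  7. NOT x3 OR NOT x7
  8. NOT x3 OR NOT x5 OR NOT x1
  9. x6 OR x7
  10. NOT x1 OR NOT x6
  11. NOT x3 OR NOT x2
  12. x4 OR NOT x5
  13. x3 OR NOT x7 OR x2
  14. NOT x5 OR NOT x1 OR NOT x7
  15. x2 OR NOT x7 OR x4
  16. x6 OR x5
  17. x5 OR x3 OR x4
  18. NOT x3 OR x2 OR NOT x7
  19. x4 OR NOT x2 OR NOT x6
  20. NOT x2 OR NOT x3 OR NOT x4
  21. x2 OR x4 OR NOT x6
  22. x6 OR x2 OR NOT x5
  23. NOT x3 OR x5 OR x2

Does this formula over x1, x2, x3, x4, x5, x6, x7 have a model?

Yes

Try x5 = true.
From the singleton clause (NOT x2), x2 = false.
From the singleton clause (x4), x4 = true.
From the singleton clause (x6), x6 = true.
From the singleton clause (NOT x1), x1 = false.
Try x3 = false.
From the singleton clause (NOT x7), x7 = false.
All clauses are satisfied.
A satisfying assignment: x1 ↦ false, x2 ↦ false, x3 ↦ false, x4 ↦ true, x5 ↦ true, x6 ↦ true, x7 ↦ false.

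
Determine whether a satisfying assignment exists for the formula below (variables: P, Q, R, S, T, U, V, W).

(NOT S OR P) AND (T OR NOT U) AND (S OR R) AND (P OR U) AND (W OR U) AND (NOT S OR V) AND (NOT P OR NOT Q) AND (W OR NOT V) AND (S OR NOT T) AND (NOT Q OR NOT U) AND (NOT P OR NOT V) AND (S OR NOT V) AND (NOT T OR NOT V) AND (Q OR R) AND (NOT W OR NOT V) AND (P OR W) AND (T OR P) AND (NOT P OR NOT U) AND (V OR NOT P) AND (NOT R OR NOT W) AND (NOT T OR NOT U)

Suppose S = false.
The clause (R) is unit, so R = true.
The clause (NOT T) is unit, so T = false.
The clause (NOT U) is unit, so U = false.
The clause (P) is unit, so P = true.
The clause (W) is unit, so W = true.
Now (NOT W) is unsatisfied and unit — conflict.
That branch fails; take S = true instead.
The clause (P) is unit, so P = true.
The clause (V) is unit, so V = true.
Now (NOT V) is unsatisfied and unit — conflict.
Both values of S lead to a conflict.
No assignment satisfies every clause.

No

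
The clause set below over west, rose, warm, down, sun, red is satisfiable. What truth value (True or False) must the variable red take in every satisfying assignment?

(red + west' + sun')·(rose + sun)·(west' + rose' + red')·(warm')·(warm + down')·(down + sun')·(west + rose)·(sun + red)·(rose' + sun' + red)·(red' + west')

Suppose red = 0.
From the singleton clause (warm'), warm = 0.
From the singleton clause (down'), down = 0.
From the singleton clause (sun'), sun = 0.
That conflicts with the unit clause (sun).
So every satisfying assignment has red = True.

True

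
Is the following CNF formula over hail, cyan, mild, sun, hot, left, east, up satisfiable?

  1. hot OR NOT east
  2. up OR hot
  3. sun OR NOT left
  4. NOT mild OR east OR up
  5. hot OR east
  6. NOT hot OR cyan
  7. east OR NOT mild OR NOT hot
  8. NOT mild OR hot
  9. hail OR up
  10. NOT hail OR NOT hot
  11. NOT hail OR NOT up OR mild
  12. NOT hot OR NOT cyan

No

Case hot = true:
The clause (cyan) is unit, so cyan = true.
That conflicts with the unit clause (NOT cyan).
Undo hot and try hot = false.
The clause (NOT east) is unit, so east = false.
That conflicts with the unit clause (east).
Both values of hot lead to a conflict.
No assignment satisfies every clause.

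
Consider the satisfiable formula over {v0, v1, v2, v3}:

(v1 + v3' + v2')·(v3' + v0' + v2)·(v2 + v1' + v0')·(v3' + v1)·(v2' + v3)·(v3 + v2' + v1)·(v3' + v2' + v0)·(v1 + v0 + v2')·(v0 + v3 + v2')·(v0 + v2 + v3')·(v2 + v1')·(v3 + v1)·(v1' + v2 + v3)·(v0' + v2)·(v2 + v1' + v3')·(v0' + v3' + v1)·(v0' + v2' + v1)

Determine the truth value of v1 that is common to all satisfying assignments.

True

Suppose v1 = 0.
The clause (v3') is unit, so v3 = 0.
Now (v3) is unsatisfied and unit — conflict.
So every satisfying assignment has v1 = True.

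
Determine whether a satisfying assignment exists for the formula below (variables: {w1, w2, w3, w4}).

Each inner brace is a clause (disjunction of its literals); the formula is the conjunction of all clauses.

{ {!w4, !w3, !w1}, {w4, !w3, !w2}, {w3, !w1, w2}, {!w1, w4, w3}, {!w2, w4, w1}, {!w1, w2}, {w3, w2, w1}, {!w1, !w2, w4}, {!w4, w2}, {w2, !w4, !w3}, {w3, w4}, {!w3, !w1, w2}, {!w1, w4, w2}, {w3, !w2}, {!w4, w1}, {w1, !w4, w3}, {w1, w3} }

Branch on w1: set w1 = false.
(!w4) alone gives w4 = false.
(!w2) alone gives w2 = false.
(w3) alone gives w3 = true.
All clauses are satisfied.
A satisfying assignment: w1: false,  w2: false,  w3: true,  w4: false.

Satisfiable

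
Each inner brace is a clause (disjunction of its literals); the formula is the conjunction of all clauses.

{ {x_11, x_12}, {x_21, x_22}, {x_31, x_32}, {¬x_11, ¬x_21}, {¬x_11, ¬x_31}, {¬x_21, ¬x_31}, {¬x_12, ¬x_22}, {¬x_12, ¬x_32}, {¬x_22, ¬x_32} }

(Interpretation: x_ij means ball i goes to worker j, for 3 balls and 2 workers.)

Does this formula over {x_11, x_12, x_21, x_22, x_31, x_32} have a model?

Case x_11 = True:
(¬x_21) alone gives x_21 = False.
(x_22) alone gives x_22 = True.
(¬x_31) alone gives x_31 = False.
(x_32) alone gives x_32 = True.
Now (¬x_32) is unsatisfied and unit — conflict.
Backtrack on x_11: now try x_11 = False.
(x_12) alone gives x_12 = True.
(¬x_22) alone gives x_22 = False.
(x_21) alone gives x_21 = True.
(¬x_31) alone gives x_31 = False.
(x_32) alone gives x_32 = True.
Now (¬x_32) is unsatisfied and unit — conflict.
Either choice for x_11 ends in contradiction.
No assignment satisfies every clause.

Unsatisfiable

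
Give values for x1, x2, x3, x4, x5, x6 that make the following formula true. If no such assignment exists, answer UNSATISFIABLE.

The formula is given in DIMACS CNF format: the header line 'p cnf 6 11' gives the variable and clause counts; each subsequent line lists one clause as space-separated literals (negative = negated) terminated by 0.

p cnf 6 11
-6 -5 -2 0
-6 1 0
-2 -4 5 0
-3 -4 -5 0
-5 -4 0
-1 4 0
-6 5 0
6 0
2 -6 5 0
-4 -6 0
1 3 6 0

UNSATISFIABLE

Unit clause (x6) forces x6 = True.
Unit clause (x1) forces x1 = True.
Unit clause (x4) forces x4 = True.
That conflicts with the unit clause (¬x4).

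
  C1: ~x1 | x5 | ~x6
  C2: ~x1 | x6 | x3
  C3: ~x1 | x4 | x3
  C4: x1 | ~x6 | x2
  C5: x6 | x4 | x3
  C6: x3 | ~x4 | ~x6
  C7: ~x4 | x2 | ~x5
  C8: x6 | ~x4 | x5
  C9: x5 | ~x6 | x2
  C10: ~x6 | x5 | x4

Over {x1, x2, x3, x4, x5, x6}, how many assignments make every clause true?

There are 2^6 = 64 truth assignments over (x1, x2, x3, x4, x5, x6).
Split on x1. With x1 = 1, the clauses containing x1 are satisfied and ~x1 drops from the rest; 8 of the 2^5 = 32 assignments to the other variables satisfy what remains.
With x1 = 0, by the same count on the reduced clause set, 10 assignments work.
Total: 8 + 10 = 18.

18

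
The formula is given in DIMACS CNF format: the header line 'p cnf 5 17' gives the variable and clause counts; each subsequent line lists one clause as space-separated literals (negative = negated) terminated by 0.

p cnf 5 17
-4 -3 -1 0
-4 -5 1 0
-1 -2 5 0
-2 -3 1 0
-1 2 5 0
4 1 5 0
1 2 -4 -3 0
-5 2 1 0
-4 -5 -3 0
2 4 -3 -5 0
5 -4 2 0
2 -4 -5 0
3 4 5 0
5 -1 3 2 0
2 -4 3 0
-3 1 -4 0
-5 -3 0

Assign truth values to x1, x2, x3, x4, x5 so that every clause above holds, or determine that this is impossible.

x1: False,  x2: True,  x3: False,  x4: False,  x5: True

Branch on x5: set x5 = True.
The clause (¬x3) is unit, so x3 = False.
Branch on x4: set x4 = False.
Branch on x2: set x2 = True.
No clause remains; x1 is free.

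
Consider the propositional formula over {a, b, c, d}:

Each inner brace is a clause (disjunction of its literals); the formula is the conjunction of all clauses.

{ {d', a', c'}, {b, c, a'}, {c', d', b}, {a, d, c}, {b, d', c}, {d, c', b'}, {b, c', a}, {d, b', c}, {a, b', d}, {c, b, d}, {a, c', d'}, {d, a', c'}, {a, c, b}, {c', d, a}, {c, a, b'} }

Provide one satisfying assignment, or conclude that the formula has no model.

a ↦ 1, b ↦ 1, c ↦ 0, d ↦ 1

Try d = 1.
Try a = 1.
(c') alone gives c = 0.
(b) alone gives b = 1.
Every clause now holds.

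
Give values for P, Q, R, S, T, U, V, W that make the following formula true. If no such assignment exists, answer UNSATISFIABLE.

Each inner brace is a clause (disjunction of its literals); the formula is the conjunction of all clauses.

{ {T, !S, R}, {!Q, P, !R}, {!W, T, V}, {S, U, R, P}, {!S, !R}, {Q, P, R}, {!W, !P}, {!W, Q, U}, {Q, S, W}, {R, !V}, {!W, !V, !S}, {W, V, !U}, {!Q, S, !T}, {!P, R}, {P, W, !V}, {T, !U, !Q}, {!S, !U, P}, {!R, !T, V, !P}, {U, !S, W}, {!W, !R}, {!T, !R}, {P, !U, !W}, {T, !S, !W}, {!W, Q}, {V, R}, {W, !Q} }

UNSATISFIABLE

Try S = false.
Try W = false.
From the singleton clause (Q), Q = true.
Now (!Q) is unsatisfied and unit — conflict.
That branch fails; take W = true instead.
From the singleton clause (!P), P = false.
From the singleton clause (!R), R = false.
From the singleton clause (U), U = true.
Now (!U) is unsatisfied and unit — conflict.
Neither W = true nor W = false works.
That branch fails; take S = true instead.
From the singleton clause (!R), R = false.
From the singleton clause (T), T = true.
From the singleton clause (!V), V = false.
Now (V) is unsatisfied and unit — conflict.
Neither S = true nor S = false works.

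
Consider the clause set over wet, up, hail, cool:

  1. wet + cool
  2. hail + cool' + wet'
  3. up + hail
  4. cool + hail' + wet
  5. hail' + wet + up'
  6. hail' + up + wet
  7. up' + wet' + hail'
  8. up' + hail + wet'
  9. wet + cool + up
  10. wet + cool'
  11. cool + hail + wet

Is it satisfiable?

Satisfiable

Try wet = 1.
Try hail = 1.
(up') alone gives up = 0.
Every clause is now satisfied; cool is unconstrained.
A satisfying assignment: wet=1,  up=0,  hail=1,  cool=1.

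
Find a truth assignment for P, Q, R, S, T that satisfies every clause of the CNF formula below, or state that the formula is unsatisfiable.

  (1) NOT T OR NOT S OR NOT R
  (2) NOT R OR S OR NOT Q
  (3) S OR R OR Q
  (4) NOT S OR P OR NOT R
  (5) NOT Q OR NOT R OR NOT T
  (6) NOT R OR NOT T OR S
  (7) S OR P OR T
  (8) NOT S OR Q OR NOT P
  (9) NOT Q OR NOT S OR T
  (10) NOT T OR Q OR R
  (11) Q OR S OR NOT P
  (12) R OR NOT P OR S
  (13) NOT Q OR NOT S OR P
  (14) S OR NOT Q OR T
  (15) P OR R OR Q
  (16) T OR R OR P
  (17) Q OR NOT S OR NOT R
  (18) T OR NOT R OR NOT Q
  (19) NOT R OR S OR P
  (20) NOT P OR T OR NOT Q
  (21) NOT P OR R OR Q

Branch on T: set T = true.
Branch on S: set S = true.
The clause (NOT R) is unit, so R = false.
The clause (Q) is unit, so Q = true.
The clause (P) is unit, so P = true.
This assignment satisfies each clause.

P: true; Q: true; R: false; S: true; T: true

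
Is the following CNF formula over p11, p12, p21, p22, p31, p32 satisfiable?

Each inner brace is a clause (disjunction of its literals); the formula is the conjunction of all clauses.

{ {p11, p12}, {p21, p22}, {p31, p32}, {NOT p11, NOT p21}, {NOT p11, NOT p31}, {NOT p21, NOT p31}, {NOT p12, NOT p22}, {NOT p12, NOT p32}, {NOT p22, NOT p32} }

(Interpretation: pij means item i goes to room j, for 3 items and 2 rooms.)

Branch on p11: set p11 = true.
From the singleton clause (NOT p21), p21 = false.
From the singleton clause (p22), p22 = true.
From the singleton clause (NOT p31), p31 = false.
From the singleton clause (p32), p32 = true.
But (NOT p32) is also a unit clause — contradiction.
Backtrack on p11: now try p11 = false.
From the singleton clause (p12), p12 = true.
From the singleton clause (NOT p22), p22 = false.
From the singleton clause (p21), p21 = true.
From the singleton clause (NOT p31), p31 = false.
From the singleton clause (p32), p32 = true.
But (NOT p32) is also a unit clause — contradiction.
Neither p11 = true nor p11 = false works.
No assignment satisfies every clause.

No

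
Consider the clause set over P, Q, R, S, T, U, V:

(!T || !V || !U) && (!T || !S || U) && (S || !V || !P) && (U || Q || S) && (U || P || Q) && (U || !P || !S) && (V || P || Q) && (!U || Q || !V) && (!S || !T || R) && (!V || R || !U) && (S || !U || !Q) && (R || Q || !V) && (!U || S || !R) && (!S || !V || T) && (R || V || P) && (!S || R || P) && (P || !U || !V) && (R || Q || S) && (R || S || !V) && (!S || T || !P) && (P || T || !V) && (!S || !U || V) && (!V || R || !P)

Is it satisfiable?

Branch on T: set T = true.
Branch on V: set V = false.
Branch on S: set S = false.
Branch on U: set U = false.
(Q) alone gives Q = true.
Branch on R: set R = true.
No clause remains; P is free.
A satisfying assignment: P=false, Q=true, R=true, S=false, T=true, U=false, V=false.

Satisfiable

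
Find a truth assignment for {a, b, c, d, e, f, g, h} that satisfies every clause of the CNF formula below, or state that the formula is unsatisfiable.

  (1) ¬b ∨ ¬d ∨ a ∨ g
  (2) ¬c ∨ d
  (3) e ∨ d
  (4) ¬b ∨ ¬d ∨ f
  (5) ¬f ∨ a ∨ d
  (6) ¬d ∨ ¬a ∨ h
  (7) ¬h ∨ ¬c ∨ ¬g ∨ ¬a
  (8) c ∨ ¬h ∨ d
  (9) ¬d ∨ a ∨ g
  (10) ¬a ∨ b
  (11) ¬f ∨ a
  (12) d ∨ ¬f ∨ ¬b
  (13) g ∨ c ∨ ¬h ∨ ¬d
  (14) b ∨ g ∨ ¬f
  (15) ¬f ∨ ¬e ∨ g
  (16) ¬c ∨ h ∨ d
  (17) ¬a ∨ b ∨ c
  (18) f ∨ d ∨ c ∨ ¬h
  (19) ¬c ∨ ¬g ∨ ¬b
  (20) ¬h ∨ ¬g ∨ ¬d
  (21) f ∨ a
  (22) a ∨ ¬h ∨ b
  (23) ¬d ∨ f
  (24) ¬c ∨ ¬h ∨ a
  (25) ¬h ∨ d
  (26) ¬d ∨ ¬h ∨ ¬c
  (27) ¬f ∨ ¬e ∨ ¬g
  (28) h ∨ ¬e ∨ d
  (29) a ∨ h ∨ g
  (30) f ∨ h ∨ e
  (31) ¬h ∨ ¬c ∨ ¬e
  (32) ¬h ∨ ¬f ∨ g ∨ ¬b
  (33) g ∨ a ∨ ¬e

UNSATISFIABLE

Suppose c = False.
Suppose e = True.
Suppose h = False.
(d) alone gives d = True.
(¬a) alone gives a = False.
(g) alone gives g = True.
(¬f) alone gives f = False.
But (f) is also a unit clause — contradiction.
Undo h and try h = True.
(d) alone gives d = True.
(g) alone gives g = True.
But (¬g) is also a unit clause — contradiction.
Both values of h lead to a conflict.
Undo e and try e = False.
(d) alone gives d = True.
(f) alone gives f = True.
(a) alone gives a = True.
(h) alone gives h = True.
(b) alone gives b = True.
(g) alone gives g = True.
But (¬g) is also a unit clause — contradiction.
Both values of e lead to a conflict.
Undo c and try c = True.
(d) alone gives d = True.
(f) alone gives f = True.
(a) alone gives a = True.
(h) alone gives h = True.
But (¬h) is also a unit clause — contradiction.
Both values of c lead to a conflict.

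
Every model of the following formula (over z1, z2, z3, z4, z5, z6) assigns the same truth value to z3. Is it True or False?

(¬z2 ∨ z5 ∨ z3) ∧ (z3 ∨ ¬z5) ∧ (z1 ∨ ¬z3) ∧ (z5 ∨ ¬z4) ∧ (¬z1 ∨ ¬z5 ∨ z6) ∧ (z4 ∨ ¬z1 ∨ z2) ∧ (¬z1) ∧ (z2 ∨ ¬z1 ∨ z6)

False

Suppose z3 = True.
The clause (z1) is unit, so z1 = True.
That conflicts with the unit clause (¬z1).
So every satisfying assignment has z3 = False.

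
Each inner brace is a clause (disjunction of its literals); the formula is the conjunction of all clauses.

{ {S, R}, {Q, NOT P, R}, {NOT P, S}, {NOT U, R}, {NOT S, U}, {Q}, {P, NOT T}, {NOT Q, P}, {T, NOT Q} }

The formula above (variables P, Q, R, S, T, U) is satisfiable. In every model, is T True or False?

Suppose T = false.
From the singleton clause (Q), Q = true.
But (NOT Q) is also a unit clause — contradiction.
So every satisfying assignment has T = True.

True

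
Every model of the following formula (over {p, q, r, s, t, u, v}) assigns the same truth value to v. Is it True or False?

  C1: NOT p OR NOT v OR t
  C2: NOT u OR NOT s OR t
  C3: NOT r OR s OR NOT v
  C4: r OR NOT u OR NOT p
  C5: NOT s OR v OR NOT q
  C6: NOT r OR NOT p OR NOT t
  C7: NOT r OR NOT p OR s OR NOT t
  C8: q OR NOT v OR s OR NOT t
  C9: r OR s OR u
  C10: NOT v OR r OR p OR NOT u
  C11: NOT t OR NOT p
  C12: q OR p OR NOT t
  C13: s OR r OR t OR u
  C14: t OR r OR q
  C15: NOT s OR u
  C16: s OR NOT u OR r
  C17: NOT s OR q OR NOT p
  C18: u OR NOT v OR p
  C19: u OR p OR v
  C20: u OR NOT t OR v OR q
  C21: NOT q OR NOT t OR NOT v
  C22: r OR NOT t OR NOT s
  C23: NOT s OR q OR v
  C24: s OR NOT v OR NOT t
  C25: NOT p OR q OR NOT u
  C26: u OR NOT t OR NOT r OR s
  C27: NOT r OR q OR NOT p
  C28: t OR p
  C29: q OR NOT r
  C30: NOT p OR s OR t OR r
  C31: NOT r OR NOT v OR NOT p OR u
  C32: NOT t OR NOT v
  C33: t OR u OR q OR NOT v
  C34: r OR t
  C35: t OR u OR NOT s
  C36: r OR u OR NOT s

Suppose v = true.
The clause (NOT t) is unit, so t = false.
The clause (NOT p) is unit, so p = false.
That conflicts with the unit clause (p).
So every satisfying assignment has v = False.

False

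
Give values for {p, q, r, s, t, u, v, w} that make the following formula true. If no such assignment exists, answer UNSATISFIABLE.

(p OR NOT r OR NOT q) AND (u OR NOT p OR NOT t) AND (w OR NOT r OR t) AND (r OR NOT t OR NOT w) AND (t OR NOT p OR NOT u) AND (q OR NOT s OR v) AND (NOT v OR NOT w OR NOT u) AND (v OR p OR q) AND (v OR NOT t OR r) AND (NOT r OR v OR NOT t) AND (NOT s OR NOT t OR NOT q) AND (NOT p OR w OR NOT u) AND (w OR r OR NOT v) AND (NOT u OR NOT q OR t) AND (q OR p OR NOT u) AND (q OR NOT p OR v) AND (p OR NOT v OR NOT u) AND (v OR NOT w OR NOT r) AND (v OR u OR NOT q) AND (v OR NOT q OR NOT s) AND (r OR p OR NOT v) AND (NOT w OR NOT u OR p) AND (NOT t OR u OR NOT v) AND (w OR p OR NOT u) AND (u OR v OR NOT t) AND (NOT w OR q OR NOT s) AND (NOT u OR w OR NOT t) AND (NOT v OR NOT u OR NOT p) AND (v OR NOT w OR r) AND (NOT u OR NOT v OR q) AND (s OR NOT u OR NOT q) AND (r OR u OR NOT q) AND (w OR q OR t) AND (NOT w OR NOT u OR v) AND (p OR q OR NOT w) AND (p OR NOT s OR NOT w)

p=true; q=true; r=true; s=false; t=false; u=false; v=true; w=true

Case p = true:
Case u = false:
(NOT t) alone gives t = false.
Case w = true:
Case q = true:
(v) alone gives v = true.
(r) alone gives r = true.
No clause remains; s is free.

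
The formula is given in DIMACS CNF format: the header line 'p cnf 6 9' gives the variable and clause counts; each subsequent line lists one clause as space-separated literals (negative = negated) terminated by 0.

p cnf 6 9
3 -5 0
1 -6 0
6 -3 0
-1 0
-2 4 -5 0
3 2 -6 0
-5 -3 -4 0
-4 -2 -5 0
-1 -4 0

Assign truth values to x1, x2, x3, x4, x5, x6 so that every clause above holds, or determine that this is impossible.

x1: False, x2: True, x3: False, x4: False, x5: False, x6: False

(¬x1) alone gives x1 = False.
(¬x6) alone gives x6 = False.
(¬x3) alone gives x3 = False.
(¬x5) alone gives x5 = False.
Every clause is now satisfied; x2, x4 are unconstrained.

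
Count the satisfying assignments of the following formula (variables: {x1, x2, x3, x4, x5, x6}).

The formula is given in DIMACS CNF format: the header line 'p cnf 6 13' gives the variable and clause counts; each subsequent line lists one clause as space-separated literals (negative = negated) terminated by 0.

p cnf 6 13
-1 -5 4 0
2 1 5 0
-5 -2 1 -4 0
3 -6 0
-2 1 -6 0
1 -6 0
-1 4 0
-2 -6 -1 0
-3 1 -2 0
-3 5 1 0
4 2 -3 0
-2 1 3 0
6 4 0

12

There are 2^6 = 64 truth assignments over (x1, x2, x3, x4, x5, x6).
Split on x3. With x3 = True, the clauses containing x3 are satisfied and ¬x3 drops from the rest; 7 of the 2^5 = 32 assignments to the other variables satisfy what remains.
With x3 = False, by the same count on the reduced clause set, 5 assignments work.
Total: 7 + 5 = 12.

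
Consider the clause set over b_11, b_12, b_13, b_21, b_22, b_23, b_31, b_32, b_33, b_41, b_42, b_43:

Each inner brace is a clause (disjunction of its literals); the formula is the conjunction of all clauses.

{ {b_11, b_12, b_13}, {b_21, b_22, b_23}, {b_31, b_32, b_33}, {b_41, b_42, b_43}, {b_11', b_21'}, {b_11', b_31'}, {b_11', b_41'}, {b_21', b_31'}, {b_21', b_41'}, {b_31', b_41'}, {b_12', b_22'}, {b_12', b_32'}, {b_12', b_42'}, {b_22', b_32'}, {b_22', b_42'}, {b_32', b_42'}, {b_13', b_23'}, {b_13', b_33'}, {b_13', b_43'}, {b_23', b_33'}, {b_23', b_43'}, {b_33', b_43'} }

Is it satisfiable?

No, unsatisfiable

Case b_11 = 0:
Case b_12 = 1:
The clause (b_22') is unit, so b_22 = 0.
The clause (b_32') is unit, so b_32 = 0.
The clause (b_42') is unit, so b_42 = 0.
Case b_21 = 1:
The clause (b_31') is unit, so b_31 = 0.
The clause (b_33) is unit, so b_33 = 1.
The clause (b_41') is unit, so b_41 = 0.
The clause (b_43) is unit, so b_43 = 1.
But (b_43') is also a unit clause — contradiction.
Backtrack on b_21: now try b_21 = 0.
The clause (b_23) is unit, so b_23 = 1.
The clause (b_13') is unit, so b_13 = 0.
The clause (b_33') is unit, so b_33 = 0.
The clause (b_31) is unit, so b_31 = 1.
The clause (b_41') is unit, so b_41 = 0.
The clause (b_43) is unit, so b_43 = 1.
But (b_43') is also a unit clause — contradiction.
Neither b_21 = 1 nor b_21 = 0 works.
Backtrack on b_12: now try b_12 = 0.
The clause (b_13) is unit, so b_13 = 1.
The clause (b_23') is unit, so b_23 = 0.
The clause (b_33') is unit, so b_33 = 0.
The clause (b_43') is unit, so b_43 = 0.
Case b_21 = 1:
The clause (b_31') is unit, so b_31 = 0.
The clause (b_32) is unit, so b_32 = 1.
The clause (b_41') is unit, so b_41 = 0.
The clause (b_42) is unit, so b_42 = 1.
But (b_42') is also a unit clause — contradiction.
Backtrack on b_21: now try b_21 = 0.
The clause (b_22) is unit, so b_22 = 1.
The clause (b_32') is unit, so b_32 = 0.
The clause (b_31) is unit, so b_31 = 1.
The clause (b_41') is unit, so b_41 = 0.
The clause (b_42) is unit, so b_42 = 1.
But (b_42') is also a unit clause — contradiction.
Neither b_21 = 1 nor b_21 = 0 works.
Neither b_12 = 1 nor b_12 = 0 works.
Backtrack on b_11: now try b_11 = 1.
The clause (b_21') is unit, so b_21 = 0.
The clause (b_31') is unit, so b_31 = 0.
The clause (b_41') is unit, so b_41 = 0.
Case b_22 = 1:
The clause (b_12') is unit, so b_12 = 0.
The clause (b_32') is unit, so b_32 = 0.
The clause (b_33) is unit, so b_33 = 1.
The clause (b_42') is unit, so b_42 = 0.
The clause (b_43) is unit, so b_43 = 1.
But (b_43') is also a unit clause — contradiction.
Backtrack on b_22: now try b_22 = 0.
The clause (b_23) is unit, so b_23 = 1.
The clause (b_13') is unit, so b_13 = 0.
The clause (b_33') is unit, so b_33 = 0.
The clause (b_32) is unit, so b_32 = 1.
The clause (b_12') is unit, so b_12 = 0.
The clause (b_42') is unit, so b_42 = 0.
The clause (b_43) is unit, so b_43 = 1.
But (b_43') is also a unit clause — contradiction.
Neither b_22 = 1 nor b_22 = 0 works.
Neither b_11 = 1 nor b_11 = 0 works.
No assignment satisfies every clause.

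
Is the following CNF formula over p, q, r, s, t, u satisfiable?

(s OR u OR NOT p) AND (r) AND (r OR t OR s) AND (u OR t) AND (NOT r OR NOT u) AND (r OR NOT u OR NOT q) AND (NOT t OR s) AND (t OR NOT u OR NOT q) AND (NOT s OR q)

Yes, satisfiable

Unit clause (r) forces r = true.
Unit clause (NOT u) forces u = false.
Unit clause (t) forces t = true.
Unit clause (s) forces s = true.
Unit clause (q) forces q = true.
No clause remains; p is free.
A satisfying assignment: p ↦ true,  q ↦ true,  r ↦ true,  s ↦ true,  t ↦ true,  u ↦ false.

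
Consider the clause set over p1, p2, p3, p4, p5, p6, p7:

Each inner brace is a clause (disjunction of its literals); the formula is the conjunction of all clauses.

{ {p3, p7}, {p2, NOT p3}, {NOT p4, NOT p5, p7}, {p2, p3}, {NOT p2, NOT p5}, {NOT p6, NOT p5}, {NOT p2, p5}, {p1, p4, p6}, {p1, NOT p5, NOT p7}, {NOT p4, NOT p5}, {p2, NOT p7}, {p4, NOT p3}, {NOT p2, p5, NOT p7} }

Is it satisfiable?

Case p3 = true:
Unit clause (p2) forces p2 = true.
Unit clause (NOT p5) forces p5 = false.
But (p5) is also a unit clause — contradiction.
Backtrack on p3: now try p3 = false.
Unit clause (p7) forces p7 = true.
Unit clause (p2) forces p2 = true.
Unit clause (NOT p5) forces p5 = false.
But (p5) is also a unit clause — contradiction.
Neither p3 = true nor p3 = false works.
No assignment satisfies every clause.

No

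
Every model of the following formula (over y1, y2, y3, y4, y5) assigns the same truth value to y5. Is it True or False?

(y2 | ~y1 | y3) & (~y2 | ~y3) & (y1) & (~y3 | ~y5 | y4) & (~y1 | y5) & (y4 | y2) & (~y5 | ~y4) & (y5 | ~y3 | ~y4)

True

Suppose y5 = 0.
From the singleton clause (y1), y1 = 1.
That conflicts with the unit clause (~y1).
So every satisfying assignment has y5 = True.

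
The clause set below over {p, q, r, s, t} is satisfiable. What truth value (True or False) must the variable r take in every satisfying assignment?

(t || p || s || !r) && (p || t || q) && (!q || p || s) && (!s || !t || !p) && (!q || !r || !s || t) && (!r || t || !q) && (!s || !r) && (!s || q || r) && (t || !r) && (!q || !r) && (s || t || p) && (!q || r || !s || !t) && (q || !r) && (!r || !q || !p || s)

Suppose r = true.
(!s) alone gives s = false.
(t) alone gives t = true.
(!q) alone gives q = false.
But (q) is also a unit clause — contradiction.
So every satisfying assignment has r = False.

False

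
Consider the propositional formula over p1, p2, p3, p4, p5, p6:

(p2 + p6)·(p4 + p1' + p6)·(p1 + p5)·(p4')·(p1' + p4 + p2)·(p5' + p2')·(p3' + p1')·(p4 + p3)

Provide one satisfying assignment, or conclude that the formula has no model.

p1: 0,  p2: 0,  p3: 1,  p4: 0,  p5: 1,  p6: 1

(p4') alone gives p4 = 0.
(p3) alone gives p3 = 1.
(p1') alone gives p1 = 0.
(p5) alone gives p5 = 1.
(p2') alone gives p2 = 0.
(p6) alone gives p6 = 1.
All clauses are satisfied.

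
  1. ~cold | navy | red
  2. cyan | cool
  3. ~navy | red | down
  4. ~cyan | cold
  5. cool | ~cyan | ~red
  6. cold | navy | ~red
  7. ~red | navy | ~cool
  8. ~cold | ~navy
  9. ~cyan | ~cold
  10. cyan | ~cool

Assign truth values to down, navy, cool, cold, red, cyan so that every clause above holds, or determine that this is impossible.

Suppose cyan = 1.
The clause (cold) is unit, so cold = 1.
That conflicts with the unit clause (~cold).
Undo cyan and try cyan = 0.
The clause (cool) is unit, so cool = 1.
That conflicts with the unit clause (~cool).
Neither cyan = 1 nor cyan = 0 works.

UNSATISFIABLE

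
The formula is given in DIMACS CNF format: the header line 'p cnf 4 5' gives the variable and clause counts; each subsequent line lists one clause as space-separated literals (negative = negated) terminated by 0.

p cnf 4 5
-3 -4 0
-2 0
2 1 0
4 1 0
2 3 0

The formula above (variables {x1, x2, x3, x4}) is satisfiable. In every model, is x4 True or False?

False

Suppose x4 = True.
The clause (¬x3) is unit, so x3 = False.
The clause (¬x2) is unit, so x2 = False.
Now (x2) is unsatisfied and unit — conflict.
So every satisfying assignment has x4 = False.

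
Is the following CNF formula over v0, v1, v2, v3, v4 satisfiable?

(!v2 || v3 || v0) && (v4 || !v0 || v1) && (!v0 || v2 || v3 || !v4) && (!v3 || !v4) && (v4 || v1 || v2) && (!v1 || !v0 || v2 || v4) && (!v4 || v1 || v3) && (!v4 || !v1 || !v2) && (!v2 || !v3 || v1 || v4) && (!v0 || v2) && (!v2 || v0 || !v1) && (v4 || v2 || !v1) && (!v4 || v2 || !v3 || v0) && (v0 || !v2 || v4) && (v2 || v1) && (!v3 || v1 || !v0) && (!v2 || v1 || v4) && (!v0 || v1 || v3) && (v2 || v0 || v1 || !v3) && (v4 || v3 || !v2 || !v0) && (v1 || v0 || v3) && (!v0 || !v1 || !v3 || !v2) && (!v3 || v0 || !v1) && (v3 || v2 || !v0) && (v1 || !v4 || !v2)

Yes, satisfiable

Suppose v3 = false.
Suppose v2 = false.
(!v0) alone gives v0 = false.
(v1) alone gives v1 = true.
(v4) alone gives v4 = true.
All clauses are satisfied.
A satisfying assignment: v0: false,  v1: true,  v2: false,  v3: false,  v4: true.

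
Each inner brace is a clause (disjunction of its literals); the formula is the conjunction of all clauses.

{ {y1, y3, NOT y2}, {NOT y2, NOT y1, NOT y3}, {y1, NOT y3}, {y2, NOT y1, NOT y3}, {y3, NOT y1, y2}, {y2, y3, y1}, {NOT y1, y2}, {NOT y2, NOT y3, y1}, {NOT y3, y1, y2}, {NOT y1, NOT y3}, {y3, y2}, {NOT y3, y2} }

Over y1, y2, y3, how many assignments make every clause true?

1

There are 2^3 = 8 truth assignments over (y1, y2, y3).
Check each against the 12 clauses (columns in the order y1, y2, y3):
  F F F  ✗ fails (y2 OR y3 OR y1)
  F F T  ✗ fails (y1 OR NOT y3)
  F T F  ✗ fails (y1 OR y3 OR NOT y2)
  F T T  ✗ fails (y1 OR NOT y3)
  T F F  ✗ fails (y3 OR NOT y1 OR y2)
  T F T  ✗ fails (y2 OR NOT y1 OR NOT y3)
  T T F  ✓ satisfies all
  T T T  ✗ fails (NOT y2 OR NOT y1 OR NOT y3)
1 of the 8 rows is a model.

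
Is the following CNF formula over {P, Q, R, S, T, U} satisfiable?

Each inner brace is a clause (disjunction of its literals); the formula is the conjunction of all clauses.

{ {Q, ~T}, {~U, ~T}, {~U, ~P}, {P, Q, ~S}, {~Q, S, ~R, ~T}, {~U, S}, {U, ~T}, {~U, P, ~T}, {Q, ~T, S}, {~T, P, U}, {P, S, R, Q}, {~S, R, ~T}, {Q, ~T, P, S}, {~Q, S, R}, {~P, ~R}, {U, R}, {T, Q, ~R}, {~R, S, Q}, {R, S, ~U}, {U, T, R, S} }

Branch on Q: set Q = 1.
Branch on U: set U = 1.
Unit clause (~T) forces T = 0.
Unit clause (~P) forces P = 0.
Unit clause (S) forces S = 1.
No clause remains; R is free.
A satisfying assignment: P=0,  Q=1,  R=1,  S=1,  T=0,  U=1.

Satisfiable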